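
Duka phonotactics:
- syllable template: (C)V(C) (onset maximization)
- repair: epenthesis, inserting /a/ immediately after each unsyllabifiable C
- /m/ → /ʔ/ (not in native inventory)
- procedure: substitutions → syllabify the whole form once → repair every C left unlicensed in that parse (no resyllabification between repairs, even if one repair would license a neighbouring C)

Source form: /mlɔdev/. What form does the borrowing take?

Substitution: /m/ → /ʔ/, giving /ʔlɔdev/.
Under (C)V(C), the unsyllabifiable consonants are /ʔ/ (at most one coda consonant is licensed; onsets are limited to one consonant).
Epenthesis after each stranded consonant: /ʔ/ → /ʔa/.

ʔalɔdev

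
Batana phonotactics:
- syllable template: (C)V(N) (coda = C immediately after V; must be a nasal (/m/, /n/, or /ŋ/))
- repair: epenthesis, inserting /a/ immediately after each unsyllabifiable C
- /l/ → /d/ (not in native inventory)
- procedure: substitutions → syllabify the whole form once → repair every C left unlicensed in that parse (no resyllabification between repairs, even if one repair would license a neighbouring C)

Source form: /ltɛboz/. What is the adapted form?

Substitution: /l/ → /d/, giving /dtɛboz/.
Under (C)V(N), the unsyllabifiable consonants are /d/, /z/ (only a nasal (/m/, /n/, or /ŋ/) is licensed in coda position; onsets are limited to one consonant).
Inserting the epenthetic vowel yields /d/ → /da/, /z/ → /za/.

datɛboza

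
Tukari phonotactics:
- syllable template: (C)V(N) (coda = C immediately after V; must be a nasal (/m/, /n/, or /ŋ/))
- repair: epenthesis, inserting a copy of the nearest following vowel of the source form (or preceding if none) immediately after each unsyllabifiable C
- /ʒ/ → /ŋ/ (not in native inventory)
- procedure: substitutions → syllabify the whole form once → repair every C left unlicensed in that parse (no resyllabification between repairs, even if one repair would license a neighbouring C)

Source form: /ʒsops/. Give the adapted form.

Substitution: /ʒ/ → /ŋ/, giving /ŋsops/.
The consonants /ŋ/, /p/, /s/ cannot be parsed into a legal (C)V(N) syllable (only a nasal (/m/, /n/, or /ŋ/) is licensed in coda position; onsets are limited to one consonant).
Each unlicensed consonant becomes the onset of a new syllable: /ŋ/ → /ŋo/, /p/ → /po/, /s/ → /so/.

ŋosoposo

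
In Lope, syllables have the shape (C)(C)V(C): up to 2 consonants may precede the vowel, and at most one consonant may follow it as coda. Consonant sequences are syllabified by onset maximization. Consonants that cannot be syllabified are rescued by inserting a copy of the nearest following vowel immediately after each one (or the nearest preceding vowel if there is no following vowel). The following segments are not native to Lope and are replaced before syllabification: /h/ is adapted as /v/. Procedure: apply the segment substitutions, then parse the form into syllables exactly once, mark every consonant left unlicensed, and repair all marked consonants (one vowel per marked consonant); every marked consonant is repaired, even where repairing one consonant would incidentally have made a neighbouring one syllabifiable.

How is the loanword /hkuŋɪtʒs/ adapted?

vkuŋɪtʒɪsɪ

Substitution: /h/ → /v/, giving /vkuŋɪtʒs/.
Syllabifying with onset maximization leaves /ʒ/, /s/ stranded (at most one coda consonant is licensed; onsets may contain at most 2 consonants).
Inserting the epenthetic vowel yields /ʒ/ → /ʒɪ/, /s/ → /sɪ/.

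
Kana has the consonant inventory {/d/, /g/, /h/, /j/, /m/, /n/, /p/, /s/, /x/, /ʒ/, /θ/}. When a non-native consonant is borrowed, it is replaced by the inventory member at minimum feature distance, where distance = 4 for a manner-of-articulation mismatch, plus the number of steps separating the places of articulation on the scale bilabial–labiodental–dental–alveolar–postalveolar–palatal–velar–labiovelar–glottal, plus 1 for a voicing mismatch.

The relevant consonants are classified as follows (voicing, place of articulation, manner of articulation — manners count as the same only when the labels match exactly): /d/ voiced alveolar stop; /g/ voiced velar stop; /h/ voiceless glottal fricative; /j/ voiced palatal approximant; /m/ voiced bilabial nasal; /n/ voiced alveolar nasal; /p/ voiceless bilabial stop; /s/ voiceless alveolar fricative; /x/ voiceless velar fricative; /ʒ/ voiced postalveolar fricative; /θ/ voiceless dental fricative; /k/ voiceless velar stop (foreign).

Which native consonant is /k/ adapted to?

g

/g/ is closest: same manner (stop), place distance 0 (velar→velar), voicing differs (+1); total 1. Next closest is /d/ at distance 4.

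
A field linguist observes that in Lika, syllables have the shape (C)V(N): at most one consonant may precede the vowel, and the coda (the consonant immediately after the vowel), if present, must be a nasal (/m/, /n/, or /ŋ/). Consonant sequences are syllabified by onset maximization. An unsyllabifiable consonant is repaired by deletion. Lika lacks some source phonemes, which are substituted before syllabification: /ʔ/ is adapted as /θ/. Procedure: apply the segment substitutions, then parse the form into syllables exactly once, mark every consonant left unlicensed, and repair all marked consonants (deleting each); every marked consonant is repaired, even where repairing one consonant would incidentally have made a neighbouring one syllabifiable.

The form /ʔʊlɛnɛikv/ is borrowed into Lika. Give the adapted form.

θʊlɛnɛi

Substitution: /ʔ/ → /θ/, giving /θʊlɛnɛikv/.
Syllabifying with onset maximization leaves /k/, /v/ stranded (only a nasal (/m/, /n/, or /ŋ/) is licensed in coda position; onsets are limited to one consonant).
Deleting the stranded consonants removes /k/, /v/.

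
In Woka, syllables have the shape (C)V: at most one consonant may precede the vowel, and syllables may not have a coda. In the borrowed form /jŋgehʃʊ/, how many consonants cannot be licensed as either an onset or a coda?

The consonants /j/, /ŋ/, /h/ cannot be parsed into a legal (C)V syllable (no codas are permitted; onsets are limited to one consonant).

3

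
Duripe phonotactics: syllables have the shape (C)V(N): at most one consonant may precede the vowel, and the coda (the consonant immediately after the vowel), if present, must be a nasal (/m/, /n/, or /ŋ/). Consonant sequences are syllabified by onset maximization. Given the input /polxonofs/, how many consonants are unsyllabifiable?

3

Under (C)V(N), the unsyllabifiable consonants are /l/, /f/, /s/ (only a nasal (/m/, /n/, or /ŋ/) is licensed in coda position; onsets are limited to one consonant).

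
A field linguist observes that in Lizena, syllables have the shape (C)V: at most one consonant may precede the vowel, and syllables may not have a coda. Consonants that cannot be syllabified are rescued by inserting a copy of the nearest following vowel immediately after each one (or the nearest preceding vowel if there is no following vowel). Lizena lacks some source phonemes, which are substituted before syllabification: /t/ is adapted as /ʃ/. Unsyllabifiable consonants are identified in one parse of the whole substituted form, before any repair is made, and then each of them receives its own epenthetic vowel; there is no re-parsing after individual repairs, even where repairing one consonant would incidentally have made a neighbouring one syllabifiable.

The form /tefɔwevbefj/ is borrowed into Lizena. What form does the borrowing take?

Substitution: /t/ → /ʃ/, giving /ʃefɔwevbefj/.
Syllabifying with onset maximization leaves /v/, /f/, /j/ stranded (no codas are permitted; onsets are limited to one consonant).
Epenthesis after each stranded consonant: /v/ → /ve/, /f/ → /fe/, /j/ → /je/.

ʃefɔwevebefeje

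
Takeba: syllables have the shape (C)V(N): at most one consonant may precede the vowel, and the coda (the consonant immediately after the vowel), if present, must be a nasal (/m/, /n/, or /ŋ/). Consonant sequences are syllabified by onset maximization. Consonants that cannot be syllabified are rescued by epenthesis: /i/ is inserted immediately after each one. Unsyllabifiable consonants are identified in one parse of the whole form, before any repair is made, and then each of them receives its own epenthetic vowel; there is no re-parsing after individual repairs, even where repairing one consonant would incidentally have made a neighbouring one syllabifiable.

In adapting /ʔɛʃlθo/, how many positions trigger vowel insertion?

2

The unsyllabifiable consonants are /ʃ/, /l/; each receives one epenthetic vowel.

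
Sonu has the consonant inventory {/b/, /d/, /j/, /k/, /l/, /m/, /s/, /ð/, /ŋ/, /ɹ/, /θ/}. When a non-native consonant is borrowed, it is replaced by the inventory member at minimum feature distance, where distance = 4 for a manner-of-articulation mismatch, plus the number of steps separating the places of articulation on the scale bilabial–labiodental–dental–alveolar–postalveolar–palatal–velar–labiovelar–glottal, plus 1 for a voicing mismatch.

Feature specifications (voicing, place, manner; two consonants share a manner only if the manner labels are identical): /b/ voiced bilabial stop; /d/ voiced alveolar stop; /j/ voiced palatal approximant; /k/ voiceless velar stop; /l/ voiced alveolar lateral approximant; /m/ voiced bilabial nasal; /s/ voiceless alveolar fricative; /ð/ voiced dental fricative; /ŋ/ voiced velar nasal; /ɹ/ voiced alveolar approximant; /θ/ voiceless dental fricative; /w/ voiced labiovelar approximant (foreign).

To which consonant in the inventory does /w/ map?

/j/ is closest: same manner (approximant), place distance 2 (labiovelar→palatal), same voicing; total 2. Next closest is /ɹ/ at distance 4.

j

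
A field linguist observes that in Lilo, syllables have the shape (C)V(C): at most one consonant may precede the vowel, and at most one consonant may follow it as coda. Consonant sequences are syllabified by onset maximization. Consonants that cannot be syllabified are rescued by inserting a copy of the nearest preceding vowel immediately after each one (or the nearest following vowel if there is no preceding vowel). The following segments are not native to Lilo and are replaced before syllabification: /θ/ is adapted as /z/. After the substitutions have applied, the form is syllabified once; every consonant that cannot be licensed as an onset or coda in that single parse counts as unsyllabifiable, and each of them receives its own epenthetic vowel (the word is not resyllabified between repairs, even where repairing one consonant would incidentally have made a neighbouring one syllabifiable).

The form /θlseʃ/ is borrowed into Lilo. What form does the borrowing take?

Substitution: /θ/ → /z/, giving /zlseʃ/.
Under (C)V(C), the unsyllabifiable consonants are /z/, /l/ (at most one coda consonant is licensed; onsets are limited to one consonant).
Epenthesis after each stranded consonant: /z/ → /ze/, /l/ → /le/.

zeleseʃ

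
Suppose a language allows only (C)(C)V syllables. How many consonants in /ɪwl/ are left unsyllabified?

Syllabifying with onset maximization leaves /w/, /l/ stranded (no codas are permitted; onsets may contain at most 2 consonants).

2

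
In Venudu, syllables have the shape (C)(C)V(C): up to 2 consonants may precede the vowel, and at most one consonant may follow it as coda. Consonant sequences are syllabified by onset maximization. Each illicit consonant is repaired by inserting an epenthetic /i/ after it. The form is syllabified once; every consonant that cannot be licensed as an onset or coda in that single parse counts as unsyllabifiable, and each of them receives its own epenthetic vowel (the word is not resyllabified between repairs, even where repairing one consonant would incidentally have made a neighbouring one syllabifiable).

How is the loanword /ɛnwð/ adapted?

ɛnwiði

Under (C)(C)V(C), the unsyllabifiable consonants are /w/, /ð/ (at most one coda consonant is licensed; onsets may contain at most 2 consonants).
Inserting the epenthetic vowel yields /w/ → /wi/, /ð/ → /ði/.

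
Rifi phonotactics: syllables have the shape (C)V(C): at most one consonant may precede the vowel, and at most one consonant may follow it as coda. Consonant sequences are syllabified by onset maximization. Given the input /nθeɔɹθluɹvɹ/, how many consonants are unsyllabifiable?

4

The consonants /n/, /θ/, /v/, /ɹ/ cannot be parsed into a legal (C)V(C) syllable (at most one coda consonant is licensed; onsets are limited to one consonant).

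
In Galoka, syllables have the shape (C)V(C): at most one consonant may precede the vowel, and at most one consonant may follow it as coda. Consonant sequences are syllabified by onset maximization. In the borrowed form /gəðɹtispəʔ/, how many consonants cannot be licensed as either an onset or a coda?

1

Syllabifying with onset maximization leaves /ɹ/ stranded (at most one coda consonant is licensed; onsets are limited to one consonant).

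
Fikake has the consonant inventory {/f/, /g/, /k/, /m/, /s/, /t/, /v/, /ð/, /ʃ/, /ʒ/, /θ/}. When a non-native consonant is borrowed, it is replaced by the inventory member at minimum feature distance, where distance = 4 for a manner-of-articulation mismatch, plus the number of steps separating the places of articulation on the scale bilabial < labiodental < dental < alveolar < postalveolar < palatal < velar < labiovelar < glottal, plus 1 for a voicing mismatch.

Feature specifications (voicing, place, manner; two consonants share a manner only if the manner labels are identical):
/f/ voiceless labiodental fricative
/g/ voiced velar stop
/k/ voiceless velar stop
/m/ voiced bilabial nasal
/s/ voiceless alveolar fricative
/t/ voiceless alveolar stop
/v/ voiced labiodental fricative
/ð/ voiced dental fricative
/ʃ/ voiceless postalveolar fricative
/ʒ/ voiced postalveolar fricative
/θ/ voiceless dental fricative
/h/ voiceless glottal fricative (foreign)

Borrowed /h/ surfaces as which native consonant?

/ʃ/ is closest: same manner (fricative), place distance 4 (glottal→postalveolar), same voicing; total 4. Next closest is /s/ at distance 5.

ʃ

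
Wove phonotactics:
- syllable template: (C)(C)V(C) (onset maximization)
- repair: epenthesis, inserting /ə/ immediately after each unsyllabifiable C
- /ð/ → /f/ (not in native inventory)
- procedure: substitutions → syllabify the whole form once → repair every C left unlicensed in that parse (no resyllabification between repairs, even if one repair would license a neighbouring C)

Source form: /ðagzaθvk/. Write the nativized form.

Substitution: /ð/ → /f/, giving /fagzaθvk/.
The consonants /v/, /k/ cannot be parsed into a legal (C)(C)V(C) syllable (at most one coda consonant is licensed; onsets may contain at most 2 consonants).
Inserting the epenthetic vowel yields /v/ → /və/, /k/ → /kə/.

fagzaθvəkə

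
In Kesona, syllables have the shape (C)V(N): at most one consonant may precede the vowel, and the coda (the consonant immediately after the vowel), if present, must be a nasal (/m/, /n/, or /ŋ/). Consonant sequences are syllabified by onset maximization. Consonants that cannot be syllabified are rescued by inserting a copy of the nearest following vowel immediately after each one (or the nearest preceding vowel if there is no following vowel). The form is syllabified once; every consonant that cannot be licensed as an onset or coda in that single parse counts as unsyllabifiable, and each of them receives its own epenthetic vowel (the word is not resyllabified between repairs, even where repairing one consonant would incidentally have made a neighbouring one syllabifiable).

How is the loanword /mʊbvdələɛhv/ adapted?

The consonants /b/, /v/, /h/, /v/ cannot be parsed into a legal (C)V(N) syllable (only a nasal (/m/, /n/, or /ŋ/) is licensed in coda position; onsets are limited to one consonant).
Each unlicensed consonant becomes the onset of a new syllable: /b/ → /bə/, /v/ → /və/, /h/ → /hɛ/, /v/ → /vɛ/.

mʊbəvədələɛhɛvɛ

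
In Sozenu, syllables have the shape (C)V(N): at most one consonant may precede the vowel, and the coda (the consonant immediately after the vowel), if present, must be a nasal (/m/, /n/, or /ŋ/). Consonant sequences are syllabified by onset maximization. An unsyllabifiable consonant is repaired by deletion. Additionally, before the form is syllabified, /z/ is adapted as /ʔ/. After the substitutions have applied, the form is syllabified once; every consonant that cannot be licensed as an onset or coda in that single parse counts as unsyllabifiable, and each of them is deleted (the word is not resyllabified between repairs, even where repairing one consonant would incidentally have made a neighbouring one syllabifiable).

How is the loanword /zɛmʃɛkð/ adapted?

Substitution: /z/ → /ʔ/, giving /ʔɛmʃɛkð/.
Under (C)V(N), the unsyllabifiable consonants are /k/, /ð/ (only a nasal (/m/, /n/, or /ŋ/) is licensed in coda position; onsets are limited to one consonant).
Deleting the stranded consonants removes /k/, /ð/.

ʔɛmʃɛ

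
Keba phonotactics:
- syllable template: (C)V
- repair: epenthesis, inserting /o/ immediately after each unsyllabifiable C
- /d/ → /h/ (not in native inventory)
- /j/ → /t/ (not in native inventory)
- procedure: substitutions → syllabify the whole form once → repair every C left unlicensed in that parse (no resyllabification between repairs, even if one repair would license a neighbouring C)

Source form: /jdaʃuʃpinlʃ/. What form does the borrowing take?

Substitution: /j/ → /t/, /d/ → /h/, giving /thaʃuʃpinlʃ/.
The consonants /t/, /ʃ/, /n/, /l/, /ʃ/ cannot be parsed into a legal (C)V syllable (no codas are permitted; onsets are limited to one consonant).
Inserting the epenthetic vowel yields /t/ → /to/, /ʃ/ → /ʃo/, /n/ → /no/, /l/ → /lo/, /ʃ/ → /ʃo/.

tohaʃuʃopinoloʃo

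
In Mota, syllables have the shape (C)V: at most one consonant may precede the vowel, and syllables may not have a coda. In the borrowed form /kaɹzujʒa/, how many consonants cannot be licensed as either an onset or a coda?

2

Syllabifying with onset maximization leaves /ɹ/, /j/ stranded (no codas are permitted; onsets are limited to one consonant).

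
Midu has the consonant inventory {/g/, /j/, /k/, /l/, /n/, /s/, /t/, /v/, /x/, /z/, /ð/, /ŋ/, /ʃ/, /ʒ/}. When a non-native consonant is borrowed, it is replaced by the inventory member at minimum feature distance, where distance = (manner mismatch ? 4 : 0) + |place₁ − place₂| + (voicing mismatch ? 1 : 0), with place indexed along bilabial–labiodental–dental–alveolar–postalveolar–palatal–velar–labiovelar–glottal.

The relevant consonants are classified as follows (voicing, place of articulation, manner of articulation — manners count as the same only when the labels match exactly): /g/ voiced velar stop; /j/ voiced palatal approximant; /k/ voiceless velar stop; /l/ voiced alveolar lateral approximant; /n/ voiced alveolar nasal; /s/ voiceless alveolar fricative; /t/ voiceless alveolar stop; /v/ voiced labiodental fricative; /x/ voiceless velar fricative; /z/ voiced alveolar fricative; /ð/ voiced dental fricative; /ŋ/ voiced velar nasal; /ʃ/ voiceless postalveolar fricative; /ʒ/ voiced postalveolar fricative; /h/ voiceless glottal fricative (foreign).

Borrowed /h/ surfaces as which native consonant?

/x/ is closest: same manner (fricative), place distance 2 (glottal→velar), same voicing; total 2. Next closest is /ʃ/ at distance 4.

x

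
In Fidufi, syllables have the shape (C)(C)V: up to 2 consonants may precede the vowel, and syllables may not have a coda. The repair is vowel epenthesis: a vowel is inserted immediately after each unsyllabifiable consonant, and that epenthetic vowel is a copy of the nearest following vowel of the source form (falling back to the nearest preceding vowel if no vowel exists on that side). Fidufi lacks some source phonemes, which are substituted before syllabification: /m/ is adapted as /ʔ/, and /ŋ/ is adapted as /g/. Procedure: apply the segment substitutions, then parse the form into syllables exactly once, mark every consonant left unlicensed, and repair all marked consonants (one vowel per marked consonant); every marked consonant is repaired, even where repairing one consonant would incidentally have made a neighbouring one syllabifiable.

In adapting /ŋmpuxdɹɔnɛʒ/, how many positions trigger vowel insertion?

After substitution the input is /gʔpuxdɹɔnɛʒ/.
The unsyllabifiable consonants are /g/, /x/, /ʒ/; each receives one epenthetic vowel.

3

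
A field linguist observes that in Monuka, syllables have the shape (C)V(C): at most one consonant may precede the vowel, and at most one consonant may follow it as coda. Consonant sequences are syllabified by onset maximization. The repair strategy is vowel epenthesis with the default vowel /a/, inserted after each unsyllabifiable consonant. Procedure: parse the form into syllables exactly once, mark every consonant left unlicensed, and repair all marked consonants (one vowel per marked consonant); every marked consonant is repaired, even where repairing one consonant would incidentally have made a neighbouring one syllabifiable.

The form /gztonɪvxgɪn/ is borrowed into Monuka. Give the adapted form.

gazatonɪvxagɪn

Syllabifying with onset maximization leaves /g/, /z/, /x/ stranded (at most one coda consonant is licensed; onsets are limited to one consonant).
Each unlicensed consonant becomes the onset of a new syllable: /g/ → /ga/, /z/ → /za/, /x/ → /xa/.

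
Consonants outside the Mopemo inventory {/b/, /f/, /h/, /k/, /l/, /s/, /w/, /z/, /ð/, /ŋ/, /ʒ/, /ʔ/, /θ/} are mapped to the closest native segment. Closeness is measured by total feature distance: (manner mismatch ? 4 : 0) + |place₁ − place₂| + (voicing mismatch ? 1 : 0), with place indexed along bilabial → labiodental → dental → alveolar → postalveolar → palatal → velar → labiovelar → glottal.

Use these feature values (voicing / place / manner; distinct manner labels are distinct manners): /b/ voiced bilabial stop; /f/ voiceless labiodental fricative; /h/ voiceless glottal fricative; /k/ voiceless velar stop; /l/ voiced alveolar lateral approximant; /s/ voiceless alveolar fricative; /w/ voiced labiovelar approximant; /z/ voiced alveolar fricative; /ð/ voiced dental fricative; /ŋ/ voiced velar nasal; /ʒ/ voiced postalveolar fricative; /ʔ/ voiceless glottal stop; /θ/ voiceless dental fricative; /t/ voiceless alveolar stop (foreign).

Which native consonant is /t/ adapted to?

/k/ is closest: same manner (stop), place distance 3 (alveolar→velar), same voicing; total 3. Next closest is /b/ at distance 4.

k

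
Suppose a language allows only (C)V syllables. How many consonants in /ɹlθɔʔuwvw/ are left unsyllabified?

Syllabifying with onset maximization leaves /ɹ/, /l/, /w/, /v/, /w/ stranded (no codas are permitted; onsets are limited to one consonant).

5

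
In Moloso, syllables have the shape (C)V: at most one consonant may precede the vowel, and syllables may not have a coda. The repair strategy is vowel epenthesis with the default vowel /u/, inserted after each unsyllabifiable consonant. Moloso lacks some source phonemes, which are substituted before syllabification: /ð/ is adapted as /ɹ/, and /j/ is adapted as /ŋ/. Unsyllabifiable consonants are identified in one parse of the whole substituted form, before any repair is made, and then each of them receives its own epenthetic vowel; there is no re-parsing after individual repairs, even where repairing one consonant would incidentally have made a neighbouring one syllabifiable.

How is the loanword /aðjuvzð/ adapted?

Substitution: /ð/ → /ɹ/, /j/ → /ŋ/, giving /aɹŋuvzɹ/.
Under (C)V, the unsyllabifiable consonants are /ɹ/, /v/, /z/, /ɹ/ (no codas are permitted; onsets are limited to one consonant).
Inserting the epenthetic vowel yields /ɹ/ → /ɹu/, /v/ → /vu/, /z/ → /zu/, /ɹ/ → /ɹu/.

aɹuŋuvuzuɹu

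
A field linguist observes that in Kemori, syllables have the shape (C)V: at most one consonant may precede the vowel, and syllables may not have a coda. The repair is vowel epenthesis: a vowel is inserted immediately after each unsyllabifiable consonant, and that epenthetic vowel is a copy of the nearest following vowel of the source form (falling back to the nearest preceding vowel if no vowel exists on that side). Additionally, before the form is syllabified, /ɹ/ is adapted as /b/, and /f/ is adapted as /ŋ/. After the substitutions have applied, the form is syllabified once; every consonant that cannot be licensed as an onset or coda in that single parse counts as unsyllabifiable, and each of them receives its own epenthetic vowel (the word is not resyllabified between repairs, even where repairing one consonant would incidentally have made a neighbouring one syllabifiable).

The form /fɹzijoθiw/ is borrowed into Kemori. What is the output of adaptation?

Substitution: /f/ → /ŋ/, /ɹ/ → /b/, giving /ŋbzijoθiw/.
The consonants /ŋ/, /b/, /w/ cannot be parsed into a legal (C)V syllable (no codas are permitted; onsets are limited to one consonant).
Epenthesis after each stranded consonant: /ŋ/ → /ŋi/, /b/ → /bi/, /w/ → /wi/.

ŋibizijoθiwi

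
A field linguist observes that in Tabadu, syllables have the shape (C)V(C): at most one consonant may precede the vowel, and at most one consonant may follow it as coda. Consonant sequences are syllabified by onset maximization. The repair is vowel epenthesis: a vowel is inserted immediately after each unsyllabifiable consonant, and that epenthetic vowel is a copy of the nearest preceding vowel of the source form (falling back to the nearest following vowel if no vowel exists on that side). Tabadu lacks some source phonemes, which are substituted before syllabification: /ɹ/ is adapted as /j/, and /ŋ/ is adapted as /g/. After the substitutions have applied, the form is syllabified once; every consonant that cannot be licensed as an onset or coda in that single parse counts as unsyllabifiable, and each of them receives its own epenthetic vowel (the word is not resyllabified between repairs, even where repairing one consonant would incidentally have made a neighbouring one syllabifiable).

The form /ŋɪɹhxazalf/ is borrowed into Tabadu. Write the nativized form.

Substitution: /ŋ/ → /g/, /ɹ/ → /j/, giving /gɪjhxazalf/.
The consonants /h/, /f/ cannot be parsed into a legal (C)V(C) syllable (at most one coda consonant is licensed; onsets are limited to one consonant).
Each unlicensed consonant becomes the onset of a new syllable: /h/ → /hɪ/, /f/ → /fa/.

gɪjhɪxazalfa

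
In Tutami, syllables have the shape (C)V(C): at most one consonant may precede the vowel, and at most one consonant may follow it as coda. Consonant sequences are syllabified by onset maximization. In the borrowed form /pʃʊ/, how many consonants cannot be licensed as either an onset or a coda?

Syllabifying with onset maximization leaves /p/ stranded (at most one coda consonant is licensed; onsets are limited to one consonant).

1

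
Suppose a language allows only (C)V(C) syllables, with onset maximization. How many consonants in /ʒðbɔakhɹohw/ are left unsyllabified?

Syllabifying with onset maximization leaves /ʒ/, /ð/, /h/, /w/ stranded (at most one coda consonant is licensed; onsets are limited to one consonant).

4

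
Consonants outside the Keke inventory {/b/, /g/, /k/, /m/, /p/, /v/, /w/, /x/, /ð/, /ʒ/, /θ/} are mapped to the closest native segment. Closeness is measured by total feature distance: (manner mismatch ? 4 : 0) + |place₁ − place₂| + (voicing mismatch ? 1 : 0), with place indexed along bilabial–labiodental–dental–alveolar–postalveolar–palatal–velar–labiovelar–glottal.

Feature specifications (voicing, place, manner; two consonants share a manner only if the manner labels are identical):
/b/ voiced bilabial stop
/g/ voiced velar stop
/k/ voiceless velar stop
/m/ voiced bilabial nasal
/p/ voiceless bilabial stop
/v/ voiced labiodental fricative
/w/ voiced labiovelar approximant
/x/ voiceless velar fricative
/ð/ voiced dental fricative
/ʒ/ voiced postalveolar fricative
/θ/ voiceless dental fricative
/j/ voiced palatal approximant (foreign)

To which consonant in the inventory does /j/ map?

/w/ is closest: same manner (approximant), place distance 2 (palatal→labiovelar), same voicing; total 2. Next closest is /g/ at distance 5.

w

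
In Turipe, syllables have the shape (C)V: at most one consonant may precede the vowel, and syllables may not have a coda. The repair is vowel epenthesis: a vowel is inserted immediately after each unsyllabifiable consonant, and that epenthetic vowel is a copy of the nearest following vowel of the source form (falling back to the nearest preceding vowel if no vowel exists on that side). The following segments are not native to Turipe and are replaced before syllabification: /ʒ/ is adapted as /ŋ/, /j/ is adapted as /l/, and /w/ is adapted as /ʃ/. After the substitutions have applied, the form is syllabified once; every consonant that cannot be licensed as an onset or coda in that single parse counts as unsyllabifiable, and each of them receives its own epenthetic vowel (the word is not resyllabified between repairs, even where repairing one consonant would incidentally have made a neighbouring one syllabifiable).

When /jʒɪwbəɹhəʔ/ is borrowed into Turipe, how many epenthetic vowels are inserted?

4

After substitution the input is /lŋɪʃbəɹhəʔ/.
The unsyllabifiable consonants are /l/, /ʃ/, /ɹ/, /ʔ/; each receives one epenthetic vowel.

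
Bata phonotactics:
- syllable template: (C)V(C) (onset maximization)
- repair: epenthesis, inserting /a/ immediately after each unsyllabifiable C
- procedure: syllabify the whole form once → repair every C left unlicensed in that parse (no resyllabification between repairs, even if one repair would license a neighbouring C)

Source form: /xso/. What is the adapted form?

Under (C)V(C), the unsyllabifiable consonants are /x/ (at most one coda consonant is licensed; onsets are limited to one consonant).
Inserting the epenthetic vowel yields /x/ → /xa/.

xaso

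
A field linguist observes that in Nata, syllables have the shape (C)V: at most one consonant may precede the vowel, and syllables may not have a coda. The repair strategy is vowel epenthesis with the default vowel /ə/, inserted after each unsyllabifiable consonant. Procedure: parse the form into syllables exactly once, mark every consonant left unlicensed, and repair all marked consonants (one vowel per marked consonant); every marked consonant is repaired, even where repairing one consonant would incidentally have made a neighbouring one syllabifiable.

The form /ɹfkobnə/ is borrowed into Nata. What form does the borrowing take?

ɹəfəkobənə

The consonants /ɹ/, /f/, /b/ cannot be parsed into a legal (C)V syllable (no codas are permitted; onsets are limited to one consonant).
Epenthesis after each stranded consonant: /ɹ/ → /ɹə/, /f/ → /fə/, /b/ → /bə/.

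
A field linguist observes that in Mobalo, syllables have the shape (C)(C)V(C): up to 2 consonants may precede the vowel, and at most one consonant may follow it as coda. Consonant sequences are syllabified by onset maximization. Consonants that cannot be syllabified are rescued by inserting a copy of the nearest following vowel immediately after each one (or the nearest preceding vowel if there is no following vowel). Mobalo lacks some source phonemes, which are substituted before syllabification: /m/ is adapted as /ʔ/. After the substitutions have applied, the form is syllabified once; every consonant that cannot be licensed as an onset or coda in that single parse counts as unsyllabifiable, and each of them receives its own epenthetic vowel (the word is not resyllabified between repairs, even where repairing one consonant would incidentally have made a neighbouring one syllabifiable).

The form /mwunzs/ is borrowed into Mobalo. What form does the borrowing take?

ʔwunzusu

Substitution: /m/ → /ʔ/, giving /ʔwunzs/.
Under (C)(C)V(C), the unsyllabifiable consonants are /z/, /s/ (at most one coda consonant is licensed; onsets may contain at most 2 consonants).
Each unlicensed consonant becomes the onset of a new syllable: /z/ → /zu/, /s/ → /su/.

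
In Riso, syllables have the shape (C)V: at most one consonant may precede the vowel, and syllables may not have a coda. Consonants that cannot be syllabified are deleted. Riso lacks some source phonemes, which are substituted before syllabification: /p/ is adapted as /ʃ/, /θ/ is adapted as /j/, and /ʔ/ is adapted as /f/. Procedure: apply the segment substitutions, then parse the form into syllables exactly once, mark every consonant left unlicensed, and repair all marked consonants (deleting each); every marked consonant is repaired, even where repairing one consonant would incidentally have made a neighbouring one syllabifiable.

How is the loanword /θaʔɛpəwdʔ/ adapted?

jafɛʃə

Substitution: /θ/ → /j/, /ʔ/ → /f/, /p/ → /ʃ/, giving /jafɛʃəwdf/.
Syllabifying with onset maximization leaves /w/, /d/, /f/ stranded (no codas are permitted; onsets are limited to one consonant).
Deleting the stranded consonants removes /w/, /d/, /f/.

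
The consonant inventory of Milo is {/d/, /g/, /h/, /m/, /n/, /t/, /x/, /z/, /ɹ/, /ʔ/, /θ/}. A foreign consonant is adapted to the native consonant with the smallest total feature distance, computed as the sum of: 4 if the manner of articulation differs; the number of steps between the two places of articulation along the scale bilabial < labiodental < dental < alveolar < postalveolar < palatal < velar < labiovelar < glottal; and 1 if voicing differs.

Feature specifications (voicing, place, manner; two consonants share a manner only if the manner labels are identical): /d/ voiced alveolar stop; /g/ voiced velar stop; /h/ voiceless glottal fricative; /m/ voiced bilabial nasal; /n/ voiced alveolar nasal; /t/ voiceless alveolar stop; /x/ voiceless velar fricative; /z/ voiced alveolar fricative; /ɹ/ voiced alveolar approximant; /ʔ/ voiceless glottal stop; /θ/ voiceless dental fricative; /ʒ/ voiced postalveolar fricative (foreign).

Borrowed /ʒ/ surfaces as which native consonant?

/z/ is closest: same manner (fricative), place distance 1 (postalveolar→alveolar), same voicing; total 1. Next closest is /x/ at distance 3.

z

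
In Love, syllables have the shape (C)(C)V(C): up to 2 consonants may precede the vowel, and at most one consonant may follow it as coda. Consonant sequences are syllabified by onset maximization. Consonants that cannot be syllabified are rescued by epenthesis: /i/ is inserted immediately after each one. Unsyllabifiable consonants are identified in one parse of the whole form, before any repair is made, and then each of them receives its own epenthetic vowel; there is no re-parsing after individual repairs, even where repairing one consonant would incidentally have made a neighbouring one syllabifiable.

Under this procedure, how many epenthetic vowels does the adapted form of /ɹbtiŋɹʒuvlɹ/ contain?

The unsyllabifiable consonants are /ɹ/, /l/, /ɹ/; each receives one epenthetic vowel.

3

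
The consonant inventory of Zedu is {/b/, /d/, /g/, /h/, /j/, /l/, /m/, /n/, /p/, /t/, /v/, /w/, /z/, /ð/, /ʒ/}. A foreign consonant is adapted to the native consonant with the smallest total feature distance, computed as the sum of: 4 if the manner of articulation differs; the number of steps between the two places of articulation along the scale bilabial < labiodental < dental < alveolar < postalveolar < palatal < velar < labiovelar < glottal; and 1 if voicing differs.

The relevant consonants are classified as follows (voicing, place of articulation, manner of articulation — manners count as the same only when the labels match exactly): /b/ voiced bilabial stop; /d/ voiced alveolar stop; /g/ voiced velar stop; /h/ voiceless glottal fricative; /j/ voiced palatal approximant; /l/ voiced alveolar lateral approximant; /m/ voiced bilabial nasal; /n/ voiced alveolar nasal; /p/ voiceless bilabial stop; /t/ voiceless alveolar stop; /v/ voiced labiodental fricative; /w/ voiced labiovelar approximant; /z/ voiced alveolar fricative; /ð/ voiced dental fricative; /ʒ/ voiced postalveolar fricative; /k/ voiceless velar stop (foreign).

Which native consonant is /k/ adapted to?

/g/ is closest: same manner (stop), place distance 0 (velar→velar), voicing differs (+1); total 1. Next closest is /t/ at distance 3.

g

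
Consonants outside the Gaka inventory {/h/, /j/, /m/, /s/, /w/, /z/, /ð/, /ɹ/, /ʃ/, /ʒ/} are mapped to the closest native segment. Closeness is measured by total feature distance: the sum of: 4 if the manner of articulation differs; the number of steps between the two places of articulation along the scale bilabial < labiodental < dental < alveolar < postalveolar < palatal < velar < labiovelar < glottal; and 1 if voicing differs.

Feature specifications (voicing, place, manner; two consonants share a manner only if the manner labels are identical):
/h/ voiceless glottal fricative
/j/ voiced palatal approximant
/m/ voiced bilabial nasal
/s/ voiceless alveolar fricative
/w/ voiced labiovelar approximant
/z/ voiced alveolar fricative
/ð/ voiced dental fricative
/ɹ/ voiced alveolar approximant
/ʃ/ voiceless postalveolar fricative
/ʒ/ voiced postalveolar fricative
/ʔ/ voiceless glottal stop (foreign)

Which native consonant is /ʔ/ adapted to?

h

/h/ is closest: manner differs (stop→fricative, +4), place distance 0 (glottal→glottal), same voicing; total 4. Next closest is /w/ at distance 6.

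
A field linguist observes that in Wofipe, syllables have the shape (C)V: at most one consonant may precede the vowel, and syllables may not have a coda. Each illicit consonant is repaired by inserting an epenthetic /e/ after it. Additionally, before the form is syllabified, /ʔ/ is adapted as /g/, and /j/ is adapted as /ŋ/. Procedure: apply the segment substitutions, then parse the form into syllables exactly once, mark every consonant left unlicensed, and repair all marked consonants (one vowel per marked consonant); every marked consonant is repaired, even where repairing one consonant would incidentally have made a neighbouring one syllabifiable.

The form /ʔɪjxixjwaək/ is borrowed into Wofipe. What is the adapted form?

Substitution: /ʔ/ → /g/, /j/ → /ŋ/, giving /gɪŋxixŋwaək/.
Syllabifying with onset maximization leaves /ŋ/, /x/, /ŋ/, /k/ stranded (no codas are permitted; onsets are limited to one consonant).
Each unlicensed consonant becomes the onset of a new syllable: /ŋ/ → /ŋe/, /x/ → /xe/, /ŋ/ → /ŋe/, /k/ → /ke/.

gɪŋexixeŋewaəke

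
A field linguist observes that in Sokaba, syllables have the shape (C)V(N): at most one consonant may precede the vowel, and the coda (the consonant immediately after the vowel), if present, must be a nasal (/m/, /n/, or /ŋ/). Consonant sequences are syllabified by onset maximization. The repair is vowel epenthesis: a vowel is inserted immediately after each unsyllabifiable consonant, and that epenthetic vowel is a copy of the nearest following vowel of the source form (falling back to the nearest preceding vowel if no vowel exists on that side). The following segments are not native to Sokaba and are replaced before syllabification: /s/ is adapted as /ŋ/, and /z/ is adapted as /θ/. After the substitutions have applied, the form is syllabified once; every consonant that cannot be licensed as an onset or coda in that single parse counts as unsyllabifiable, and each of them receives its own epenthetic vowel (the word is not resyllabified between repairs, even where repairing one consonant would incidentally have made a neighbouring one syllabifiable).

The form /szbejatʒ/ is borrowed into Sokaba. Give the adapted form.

Substitution: /s/ → /ŋ/, /z/ → /θ/, giving /ŋθbejatʒ/.
Syllabifying with onset maximization leaves /ŋ/, /θ/, /t/, /ʒ/ stranded (only a nasal (/m/, /n/, or /ŋ/) is licensed in coda position; onsets are limited to one consonant).
Inserting the epenthetic vowel yields /ŋ/ → /ŋe/, /θ/ → /θe/, /t/ → /ta/, /ʒ/ → /ʒa/.

ŋeθebejataʒa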